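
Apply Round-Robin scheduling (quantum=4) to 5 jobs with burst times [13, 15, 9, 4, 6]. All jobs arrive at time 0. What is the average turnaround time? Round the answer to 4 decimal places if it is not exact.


Time quantum = 4
Execution trace:
  J1 runs 4 units, time = 4
  J2 runs 4 units, time = 8
  J3 runs 4 units, time = 12
  J4 runs 4 units, time = 16
  J5 runs 4 units, time = 20
  J1 runs 4 units, time = 24
  J2 runs 4 units, time = 28
  J3 runs 4 units, time = 32
  J5 runs 2 units, time = 34
  J1 runs 4 units, time = 38
  J2 runs 4 units, time = 42
  J3 runs 1 units, time = 43
  J1 runs 1 units, time = 44
  J2 runs 3 units, time = 47
Finish times: [44, 47, 43, 16, 34]
Average turnaround = 184/5 = 36.8

36.8


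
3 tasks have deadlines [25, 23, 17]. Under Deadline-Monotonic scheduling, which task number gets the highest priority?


Sort tasks by relative deadline (ascending):
  Task 3: deadline = 17
  Task 2: deadline = 23
  Task 1: deadline = 25
Priority order (highest first): [3, 2, 1]
Highest priority task = 3

3


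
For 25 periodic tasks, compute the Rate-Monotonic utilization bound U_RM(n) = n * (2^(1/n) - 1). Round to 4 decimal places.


Compute 2^(1/25) = 1.0281138267
Subtract 1: 1.0281138267 - 1 = 0.0281138267
Multiply by n: 25 * 0.0281138267 = 0.7028456675
Round to 4 dp: 0.7028

0.7028


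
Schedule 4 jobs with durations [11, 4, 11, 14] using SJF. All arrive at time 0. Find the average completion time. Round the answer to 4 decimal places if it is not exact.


SJF order (ascending): [4, 11, 11, 14]
Completion times:
  Job 1: burst=4, C=4
  Job 2: burst=11, C=15
  Job 3: burst=11, C=26
  Job 4: burst=14, C=40
Average completion = 85/4 = 21.25

21.25


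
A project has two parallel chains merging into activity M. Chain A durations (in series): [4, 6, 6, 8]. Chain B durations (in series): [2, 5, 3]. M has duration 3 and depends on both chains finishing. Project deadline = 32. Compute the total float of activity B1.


Forward pass: ES(B1) = sum of predecessors on chain B = 0
EF = ES + duration = 0 + 2 = 2
Backward pass: LF(M) = deadline = 32; LS(M) = 32 - 3 = 29
LF(B1) = LS(M) - sum(successors on chain B) = 29 - 8 = 21
LS = LF - duration = 21 - 2 = 19
Total float = LS - ES = 19 - 0 = 19

19


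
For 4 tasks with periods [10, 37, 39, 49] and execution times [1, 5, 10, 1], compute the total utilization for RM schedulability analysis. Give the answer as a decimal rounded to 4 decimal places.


Compute individual utilizations (exact fractions):
  Task 1: C/T = 1/10 (approx. 0.1)
  Task 2: C/T = 5/37 (approx. 0.1351)
  Task 3: C/T = 10/39 (approx. 0.2564)
  Task 4: C/T = 1/49 (approx. 0.0204)
Total utilization U = 1/10 + 5/37 + 10/39 + 1/49 = 361987/707070
Rounded to 4 decimal places: U = 0.5120
RM (Liu & Layland) bound for 4 tasks = 0.756828; compare with U = 361987/707070 (approx. 0.511954)
U <= bound, so schedulable by RM sufficient condition.

0.5120


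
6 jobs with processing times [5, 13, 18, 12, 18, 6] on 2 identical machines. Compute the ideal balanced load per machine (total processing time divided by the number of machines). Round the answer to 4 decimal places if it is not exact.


Total processing time = 5 + 13 + 18 + 12 + 18 + 6 = 72
Number of machines = 2
Ideal balanced load = 72 / 2 = 36.0

36.0


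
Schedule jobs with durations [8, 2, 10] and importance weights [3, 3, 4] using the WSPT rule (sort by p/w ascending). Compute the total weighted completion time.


Compute p/w ratios and sort ascending (WSPT): [(2, 3), (10, 4), (8, 3)]
Compute weighted completion times:
  Job (p=2,w=3): C=2, w*C=3*2=6
  Job (p=10,w=4): C=12, w*C=4*12=48
  Job (p=8,w=3): C=20, w*C=3*20=60
Total weighted completion time = 114

114


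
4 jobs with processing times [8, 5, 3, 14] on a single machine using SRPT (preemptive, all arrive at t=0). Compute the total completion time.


Since all jobs arrive at t=0, SRPT equals SPT ordering.
SPT order: [3, 5, 8, 14]
Completion times:
  Job 1: p=3, C=3
  Job 2: p=5, C=8
  Job 3: p=8, C=16
  Job 4: p=14, C=30
Total completion time = 3 + 8 + 16 + 30 = 57

57


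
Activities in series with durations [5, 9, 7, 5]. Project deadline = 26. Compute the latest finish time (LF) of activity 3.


LF(activity 3) = deadline - sum of successor durations
Successors: activities 4 through 4 with durations [5]
Sum of successor durations = 5
LF = 26 - 5 = 21

21


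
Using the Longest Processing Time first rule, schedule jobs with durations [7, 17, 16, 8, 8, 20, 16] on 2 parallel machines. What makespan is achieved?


Sort jobs in decreasing order (LPT): [20, 17, 16, 16, 8, 8, 7]
Assign each job to the least loaded machine:
  Machine 1: jobs [20, 16, 8], load = 44
  Machine 2: jobs [17, 16, 8, 7], load = 48
Makespan = max load = 48

48


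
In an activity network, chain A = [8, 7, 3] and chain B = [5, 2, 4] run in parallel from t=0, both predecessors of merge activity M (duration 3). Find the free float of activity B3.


ES(B3) = sum of predecessors on chain B = 7
EF(B3) = ES + duration = 7 + 4 = 11
Successor of B3 is M. ES(M) = max(sum(A), sum(B)) = max(18, 11) = 18
Free float = ES(successor) - EF(current) = 18 - 11 = 7

7


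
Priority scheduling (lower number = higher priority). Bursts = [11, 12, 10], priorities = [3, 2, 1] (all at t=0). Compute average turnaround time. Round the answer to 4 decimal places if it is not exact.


Sort by priority (ascending = highest first):
Order: [(1, 10), (2, 12), (3, 11)]
Completion times:
  Priority 1, burst=10, C=10
  Priority 2, burst=12, C=22
  Priority 3, burst=11, C=33
Average turnaround = 65/3 = 21.6667

21.6667


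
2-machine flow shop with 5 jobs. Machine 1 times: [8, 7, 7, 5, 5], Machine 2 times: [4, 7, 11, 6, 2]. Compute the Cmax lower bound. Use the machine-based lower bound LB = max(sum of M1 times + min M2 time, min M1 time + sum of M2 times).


LB1 = sum(M1 times) + min(M2 times) = 32 + 2 = 34
LB2 = min(M1 times) + sum(M2 times) = 5 + 30 = 35
Lower bound = max(LB1, LB2) = max(34, 35) = 35

35


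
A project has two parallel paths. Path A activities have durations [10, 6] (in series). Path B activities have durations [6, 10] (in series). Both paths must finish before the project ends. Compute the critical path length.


Path A total = 10 + 6 = 16
Path B total = 6 + 10 = 16
Critical path = longest path = max(16, 16) = 16

16


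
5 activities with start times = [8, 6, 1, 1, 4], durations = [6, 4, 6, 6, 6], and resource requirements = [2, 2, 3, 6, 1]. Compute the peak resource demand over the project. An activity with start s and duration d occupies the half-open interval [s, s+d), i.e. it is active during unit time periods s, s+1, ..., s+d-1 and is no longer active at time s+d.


Each activity i is active on [start_i, start_i + duration_i).
Compute total resource usage per time slot:
  t=0: active resources = [], total = 0
  t=1: active resources = [3, 6], total = 9
  t=2: active resources = [3, 6], total = 9
  t=3: active resources = [3, 6], total = 9
  t=4: active resources = [3, 6, 1], total = 10
  t=5: active resources = [3, 6, 1], total = 10
  t=6: active resources = [2, 3, 6, 1], total = 12
  t=7: active resources = [2, 1], total = 3
  t=8: active resources = [2, 2, 1], total = 5
  t=9: active resources = [2, 2, 1], total = 5
  t=10: active resources = [2], total = 2
  t=11: active resources = [2], total = 2
  t=12: active resources = [2], total = 2
  t=13: active resources = [2], total = 2
Peak resource demand = 12

12


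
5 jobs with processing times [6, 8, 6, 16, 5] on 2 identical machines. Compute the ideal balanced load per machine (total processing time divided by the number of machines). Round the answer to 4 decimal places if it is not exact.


Total processing time = 6 + 8 + 6 + 16 + 5 = 41
Number of machines = 2
Ideal balanced load = 41 / 2 = 20.5

20.5


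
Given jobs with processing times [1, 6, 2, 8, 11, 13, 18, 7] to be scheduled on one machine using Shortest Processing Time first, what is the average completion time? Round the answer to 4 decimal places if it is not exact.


Sort jobs by processing time (SPT order): [1, 2, 6, 7, 8, 11, 13, 18]
Compute completion times sequentially:
  Job 1: processing = 1, completes at 1
  Job 2: processing = 2, completes at 3
  Job 3: processing = 6, completes at 9
  Job 4: processing = 7, completes at 16
  Job 5: processing = 8, completes at 24
  Job 6: processing = 11, completes at 35
  Job 7: processing = 13, completes at 48
  Job 8: processing = 18, completes at 66
Sum of completion times = 202
Average completion time = 202/8 = 25.25

25.25


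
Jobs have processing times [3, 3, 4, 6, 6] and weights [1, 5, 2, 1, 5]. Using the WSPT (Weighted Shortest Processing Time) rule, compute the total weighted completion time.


Compute p/w ratios and sort ascending (WSPT): [(3, 5), (6, 5), (4, 2), (3, 1), (6, 1)]
Compute weighted completion times:
  Job (p=3,w=5): C=3, w*C=5*3=15
  Job (p=6,w=5): C=9, w*C=5*9=45
  Job (p=4,w=2): C=13, w*C=2*13=26
  Job (p=3,w=1): C=16, w*C=1*16=16
  Job (p=6,w=1): C=22, w*C=1*22=22
Total weighted completion time = 124

124


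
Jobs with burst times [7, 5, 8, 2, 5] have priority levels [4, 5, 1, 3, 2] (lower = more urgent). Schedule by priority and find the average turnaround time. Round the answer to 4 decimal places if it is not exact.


Sort by priority (ascending = highest first):
Order: [(1, 8), (2, 5), (3, 2), (4, 7), (5, 5)]
Completion times:
  Priority 1, burst=8, C=8
  Priority 2, burst=5, C=13
  Priority 3, burst=2, C=15
  Priority 4, burst=7, C=22
  Priority 5, burst=5, C=27
Average turnaround = 85/5 = 17.0

17.0


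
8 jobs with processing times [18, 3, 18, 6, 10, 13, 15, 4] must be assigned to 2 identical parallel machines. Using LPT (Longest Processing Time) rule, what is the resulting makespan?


Sort jobs in decreasing order (LPT): [18, 18, 15, 13, 10, 6, 4, 3]
Assign each job to the least loaded machine:
  Machine 1: jobs [18, 15, 6, 4], load = 43
  Machine 2: jobs [18, 13, 10, 3], load = 44
Makespan = max load = 44

44


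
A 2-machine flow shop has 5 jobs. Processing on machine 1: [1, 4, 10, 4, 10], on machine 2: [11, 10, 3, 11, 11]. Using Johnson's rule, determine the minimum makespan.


Apply Johnson's rule:
  Group 1 (a <= b): [(1, 1, 11), (2, 4, 10), (4, 4, 11), (5, 10, 11)]
  Group 2 (a > b): [(3, 10, 3)]
Optimal job order: [1, 2, 4, 5, 3]
Schedule:
  Job 1: M1 done at 1, M2 done at 12
  Job 2: M1 done at 5, M2 done at 22
  Job 4: M1 done at 9, M2 done at 33
  Job 5: M1 done at 19, M2 done at 44
  Job 3: M1 done at 29, M2 done at 47
Makespan = 47

47


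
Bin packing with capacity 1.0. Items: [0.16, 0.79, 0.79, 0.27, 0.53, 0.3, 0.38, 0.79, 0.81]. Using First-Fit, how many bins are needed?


Place items sequentially using First-Fit:
  Item 0.16 -> new Bin 1
  Item 0.79 -> Bin 1 (now 0.95)
  Item 0.79 -> new Bin 2
  Item 0.27 -> new Bin 3
  Item 0.53 -> Bin 3 (now 0.8)
  Item 0.3 -> new Bin 4
  Item 0.38 -> Bin 4 (now 0.68)
  Item 0.79 -> new Bin 5
  Item 0.81 -> new Bin 6
Total bins used = 6

6


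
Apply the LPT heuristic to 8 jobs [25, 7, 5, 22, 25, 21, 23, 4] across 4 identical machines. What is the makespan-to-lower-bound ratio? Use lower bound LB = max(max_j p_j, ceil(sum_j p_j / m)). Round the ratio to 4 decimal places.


LPT order: [25, 25, 23, 22, 21, 7, 5, 4]
Machine loads after assignment: [30, 29, 30, 43]
LPT makespan = 43
Lower bound = max(max_job, ceil(total/4)) = max(25, 33) = 33
Ratio = 43 / 33 = 1.303

1.303


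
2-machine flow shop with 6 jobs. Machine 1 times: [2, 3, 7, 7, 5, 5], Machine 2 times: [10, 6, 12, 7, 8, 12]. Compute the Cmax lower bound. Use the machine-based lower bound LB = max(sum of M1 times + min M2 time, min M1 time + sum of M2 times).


LB1 = sum(M1 times) + min(M2 times) = 29 + 6 = 35
LB2 = min(M1 times) + sum(M2 times) = 2 + 55 = 57
Lower bound = max(LB1, LB2) = max(35, 57) = 57

57


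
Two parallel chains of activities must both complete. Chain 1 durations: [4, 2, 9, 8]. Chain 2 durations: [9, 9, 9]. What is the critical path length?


Path A total = 4 + 2 + 9 + 8 = 23
Path B total = 9 + 9 + 9 = 27
Critical path = longest path = max(23, 27) = 27

27


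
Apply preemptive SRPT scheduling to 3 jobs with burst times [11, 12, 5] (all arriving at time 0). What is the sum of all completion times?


Since all jobs arrive at t=0, SRPT equals SPT ordering.
SPT order: [5, 11, 12]
Completion times:
  Job 1: p=5, C=5
  Job 2: p=11, C=16
  Job 3: p=12, C=28
Total completion time = 5 + 16 + 28 = 49

49


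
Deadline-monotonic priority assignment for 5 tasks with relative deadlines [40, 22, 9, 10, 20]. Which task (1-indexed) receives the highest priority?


Sort tasks by relative deadline (ascending):
  Task 3: deadline = 9
  Task 4: deadline = 10
  Task 5: deadline = 20
  Task 2: deadline = 22
  Task 1: deadline = 40
Priority order (highest first): [3, 4, 5, 2, 1]
Highest priority task = 3

3


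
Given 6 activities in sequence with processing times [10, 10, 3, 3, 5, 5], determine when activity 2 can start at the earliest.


Activity 2 starts after activities 1 through 1 complete.
Predecessor durations: [10]
ES = 10 = 10

10


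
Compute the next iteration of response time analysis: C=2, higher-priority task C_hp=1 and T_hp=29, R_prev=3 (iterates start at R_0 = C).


R_next = C + ceil(R_prev / T_hp) * C_hp
ceil(3 / 29) = ceil(0.1034) = 1
Interference = 1 * 1 = 1
R_next = 2 + 1 = 3
R_next = R_prev, so the iteration has converged (response time = 3).

3


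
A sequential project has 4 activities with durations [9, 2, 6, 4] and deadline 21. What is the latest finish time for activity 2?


LF(activity 2) = deadline - sum of successor durations
Successors: activities 3 through 4 with durations [6, 4]
Sum of successor durations = 10
LF = 21 - 10 = 11

11


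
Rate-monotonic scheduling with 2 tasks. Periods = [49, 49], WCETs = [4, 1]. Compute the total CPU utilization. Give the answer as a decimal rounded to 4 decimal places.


Compute individual utilizations (exact fractions):
  Task 1: C/T = 4/49 (approx. 0.0816)
  Task 2: C/T = 1/49 (approx. 0.0204)
Total utilization U = 4/49 + 1/49 = 5/49
Rounded to 4 decimal places: U = 0.1020
RM (Liu & Layland) bound for 2 tasks = 0.828427; compare with U = 5/49 (approx. 0.102041)
U <= bound, so schedulable by RM sufficient condition.

0.1020


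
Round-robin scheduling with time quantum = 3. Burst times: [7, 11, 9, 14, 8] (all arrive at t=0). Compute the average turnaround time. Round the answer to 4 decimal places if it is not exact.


Time quantum = 3
Execution trace:
  J1 runs 3 units, time = 3
  J2 runs 3 units, time = 6
  J3 runs 3 units, time = 9
  J4 runs 3 units, time = 12
  J5 runs 3 units, time = 15
  J1 runs 3 units, time = 18
  J2 runs 3 units, time = 21
  J3 runs 3 units, time = 24
  J4 runs 3 units, time = 27
  J5 runs 3 units, time = 30
  J1 runs 1 units, time = 31
  J2 runs 3 units, time = 34
  J3 runs 3 units, time = 37
  J4 runs 3 units, time = 40
  J5 runs 2 units, time = 42
  J2 runs 2 units, time = 44
  J4 runs 3 units, time = 47
  J4 runs 2 units, time = 49
Finish times: [31, 44, 37, 49, 42]
Average turnaround = 203/5 = 40.6

40.6


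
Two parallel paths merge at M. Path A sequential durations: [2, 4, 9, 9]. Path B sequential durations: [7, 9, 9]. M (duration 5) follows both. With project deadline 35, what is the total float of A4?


Forward pass: ES(A4) = sum of predecessors on chain A = 15
EF = ES + duration = 15 + 9 = 24
Backward pass: LF(M) = deadline = 35; LS(M) = 35 - 5 = 30
LF(A4) = LS(M) - sum(successors on chain A) = 30 - 0 = 30
LS = LF - duration = 30 - 9 = 21
Total float = LS - ES = 21 - 15 = 6

6


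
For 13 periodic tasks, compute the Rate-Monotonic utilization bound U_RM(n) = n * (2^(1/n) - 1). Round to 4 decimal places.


Compute 2^(1/13) = 1.0547660765
Subtract 1: 1.0547660765 - 1 = 0.0547660765
Multiply by n: 13 * 0.0547660765 = 0.7119589945
Round to 4 dp: 0.7120

0.7120


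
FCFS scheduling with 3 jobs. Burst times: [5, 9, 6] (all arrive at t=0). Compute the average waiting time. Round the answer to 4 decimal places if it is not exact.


FCFS order (as given): [5, 9, 6]
Waiting times:
  Job 1: wait = 0
  Job 2: wait = 5
  Job 3: wait = 14
Sum of waiting times = 19
Average waiting time = 19/3 = 6.3333

6.3333


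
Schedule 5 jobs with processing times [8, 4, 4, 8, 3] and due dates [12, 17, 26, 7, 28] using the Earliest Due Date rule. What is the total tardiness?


Sort by due date (EDD order): [(8, 7), (8, 12), (4, 17), (4, 26), (3, 28)]
Compute completion times and tardiness:
  Job 1: p=8, d=7, C=8, tardiness=max(0,8-7)=1
  Job 2: p=8, d=12, C=16, tardiness=max(0,16-12)=4
  Job 3: p=4, d=17, C=20, tardiness=max(0,20-17)=3
  Job 4: p=4, d=26, C=24, tardiness=max(0,24-26)=0
  Job 5: p=3, d=28, C=27, tardiness=max(0,27-28)=0
Total tardiness = 8

8


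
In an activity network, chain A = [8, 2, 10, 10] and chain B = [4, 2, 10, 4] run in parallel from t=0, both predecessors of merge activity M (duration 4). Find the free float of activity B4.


ES(B4) = sum of predecessors on chain B = 16
EF(B4) = ES + duration = 16 + 4 = 20
Successor of B4 is M. ES(M) = max(sum(A), sum(B)) = max(30, 20) = 30
Free float = ES(successor) - EF(current) = 30 - 20 = 10

10


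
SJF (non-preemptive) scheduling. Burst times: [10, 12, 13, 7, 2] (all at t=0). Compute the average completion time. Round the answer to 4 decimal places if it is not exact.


SJF order (ascending): [2, 7, 10, 12, 13]
Completion times:
  Job 1: burst=2, C=2
  Job 2: burst=7, C=9
  Job 3: burst=10, C=19
  Job 4: burst=12, C=31
  Job 5: burst=13, C=44
Average completion = 105/5 = 21.0

21.0


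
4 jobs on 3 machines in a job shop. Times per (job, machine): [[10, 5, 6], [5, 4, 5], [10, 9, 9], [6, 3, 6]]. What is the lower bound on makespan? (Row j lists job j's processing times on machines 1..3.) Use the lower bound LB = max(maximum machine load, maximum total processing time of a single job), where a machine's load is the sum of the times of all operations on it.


Machine loads:
  Machine 1: 10 + 5 + 10 + 6 = 31
  Machine 2: 5 + 4 + 9 + 3 = 21
  Machine 3: 6 + 5 + 9 + 6 = 26
Max machine load = 31
Job totals:
  Job 1: 21
  Job 2: 14
  Job 3: 28
  Job 4: 15
Max job total = 28
Lower bound = max(31, 28) = 31

31


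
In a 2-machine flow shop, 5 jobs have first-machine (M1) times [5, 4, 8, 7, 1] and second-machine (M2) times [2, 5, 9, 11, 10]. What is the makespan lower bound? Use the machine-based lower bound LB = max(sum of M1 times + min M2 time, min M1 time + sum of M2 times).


LB1 = sum(M1 times) + min(M2 times) = 25 + 2 = 27
LB2 = min(M1 times) + sum(M2 times) = 1 + 37 = 38
Lower bound = max(LB1, LB2) = max(27, 38) = 38

38


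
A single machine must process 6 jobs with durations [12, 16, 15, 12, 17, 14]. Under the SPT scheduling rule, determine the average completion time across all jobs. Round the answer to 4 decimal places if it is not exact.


Sort jobs by processing time (SPT order): [12, 12, 14, 15, 16, 17]
Compute completion times sequentially:
  Job 1: processing = 12, completes at 12
  Job 2: processing = 12, completes at 24
  Job 3: processing = 14, completes at 38
  Job 4: processing = 15, completes at 53
  Job 5: processing = 16, completes at 69
  Job 6: processing = 17, completes at 86
Sum of completion times = 282
Average completion time = 282/6 = 47.0

47.0


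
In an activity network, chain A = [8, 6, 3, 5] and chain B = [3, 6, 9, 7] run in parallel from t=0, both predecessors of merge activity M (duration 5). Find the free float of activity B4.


ES(B4) = sum of predecessors on chain B = 18
EF(B4) = ES + duration = 18 + 7 = 25
Successor of B4 is M. ES(M) = max(sum(A), sum(B)) = max(22, 25) = 25
Free float = ES(successor) - EF(current) = 25 - 25 = 0

0


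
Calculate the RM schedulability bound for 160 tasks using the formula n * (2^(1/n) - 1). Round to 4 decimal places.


Compute 2^(1/160) = 1.0043415673
Subtract 1: 1.0043415673 - 1 = 0.0043415673
Multiply by n: 160 * 0.0043415673 = 0.6946507680
Round to 4 dp: 0.6947

0.6947


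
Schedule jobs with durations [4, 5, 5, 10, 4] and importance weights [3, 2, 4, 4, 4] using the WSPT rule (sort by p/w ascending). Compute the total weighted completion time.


Compute p/w ratios and sort ascending (WSPT): [(4, 4), (5, 4), (4, 3), (5, 2), (10, 4)]
Compute weighted completion times:
  Job (p=4,w=4): C=4, w*C=4*4=16
  Job (p=5,w=4): C=9, w*C=4*9=36
  Job (p=4,w=3): C=13, w*C=3*13=39
  Job (p=5,w=2): C=18, w*C=2*18=36
  Job (p=10,w=4): C=28, w*C=4*28=112
Total weighted completion time = 239

239


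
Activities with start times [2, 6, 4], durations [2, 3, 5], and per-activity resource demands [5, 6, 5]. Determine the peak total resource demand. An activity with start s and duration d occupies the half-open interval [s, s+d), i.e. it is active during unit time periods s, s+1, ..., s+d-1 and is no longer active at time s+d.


Each activity i is active on [start_i, start_i + duration_i).
Compute total resource usage per time slot:
  t=0: active resources = [], total = 0
  t=1: active resources = [], total = 0
  t=2: active resources = [5], total = 5
  t=3: active resources = [5], total = 5
  t=4: active resources = [5], total = 5
  t=5: active resources = [5], total = 5
  t=6: active resources = [6, 5], total = 11
  t=7: active resources = [6, 5], total = 11
  t=8: active resources = [6, 5], total = 11
Peak resource demand = 11

11


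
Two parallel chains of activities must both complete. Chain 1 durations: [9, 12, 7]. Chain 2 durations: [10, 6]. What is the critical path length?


Path A total = 9 + 12 + 7 = 28
Path B total = 10 + 6 = 16
Critical path = longest path = max(28, 16) = 28

28


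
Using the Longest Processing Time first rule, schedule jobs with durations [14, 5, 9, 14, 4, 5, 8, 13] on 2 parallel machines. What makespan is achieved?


Sort jobs in decreasing order (LPT): [14, 14, 13, 9, 8, 5, 5, 4]
Assign each job to the least loaded machine:
  Machine 1: jobs [14, 13, 5, 4], load = 36
  Machine 2: jobs [14, 9, 8, 5], load = 36
Makespan = max load = 36

36


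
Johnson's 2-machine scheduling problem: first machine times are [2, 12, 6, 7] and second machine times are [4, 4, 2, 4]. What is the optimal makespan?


Apply Johnson's rule:
  Group 1 (a <= b): [(1, 2, 4)]
  Group 2 (a > b): [(2, 12, 4), (4, 7, 4), (3, 6, 2)]
Optimal job order: [1, 2, 4, 3]
Schedule:
  Job 1: M1 done at 2, M2 done at 6
  Job 2: M1 done at 14, M2 done at 18
  Job 4: M1 done at 21, M2 done at 25
  Job 3: M1 done at 27, M2 done at 29
Makespan = 29

29


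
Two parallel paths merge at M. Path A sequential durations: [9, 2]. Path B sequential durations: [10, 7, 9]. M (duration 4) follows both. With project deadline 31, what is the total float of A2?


Forward pass: ES(A2) = sum of predecessors on chain A = 9
EF = ES + duration = 9 + 2 = 11
Backward pass: LF(M) = deadline = 31; LS(M) = 31 - 4 = 27
LF(A2) = LS(M) - sum(successors on chain A) = 27 - 0 = 27
LS = LF - duration = 27 - 2 = 25
Total float = LS - ES = 25 - 9 = 16

16


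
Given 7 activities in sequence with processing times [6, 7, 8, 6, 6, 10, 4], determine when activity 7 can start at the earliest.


Activity 7 starts after activities 1 through 6 complete.
Predecessor durations: [6, 7, 8, 6, 6, 10]
ES = 6 + 7 + 8 + 6 + 6 + 10 = 43

43


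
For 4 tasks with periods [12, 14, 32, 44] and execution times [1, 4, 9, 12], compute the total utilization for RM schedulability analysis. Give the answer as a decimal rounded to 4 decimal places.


Compute individual utilizations (exact fractions):
  Task 1: C/T = 1/12 (approx. 0.0833)
  Task 2: C/T = 4/14 = 2/7 (approx. 0.2857)
  Task 3: C/T = 9/32 (approx. 0.2813)
  Task 4: C/T = 12/44 = 3/11 (approx. 0.2727)
Total utilization U = 1/12 + 2/7 + 9/32 + 3/11 = 6823/7392
Rounded to 4 decimal places: U = 0.9230
RM (Liu & Layland) bound for 4 tasks = 0.756828; compare with U = 6823/7392 (approx. 0.923025)
bound < U <= 1, so the RM sufficient condition is not met (inconclusive; an exact test such as response-time analysis is needed).

0.9230


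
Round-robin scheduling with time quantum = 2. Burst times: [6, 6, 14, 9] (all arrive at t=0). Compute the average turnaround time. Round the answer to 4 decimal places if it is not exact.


Time quantum = 2
Execution trace:
  J1 runs 2 units, time = 2
  J2 runs 2 units, time = 4
  J3 runs 2 units, time = 6
  J4 runs 2 units, time = 8
  J1 runs 2 units, time = 10
  J2 runs 2 units, time = 12
  J3 runs 2 units, time = 14
  J4 runs 2 units, time = 16
  J1 runs 2 units, time = 18
  J2 runs 2 units, time = 20
  J3 runs 2 units, time = 22
  J4 runs 2 units, time = 24
  J3 runs 2 units, time = 26
  J4 runs 2 units, time = 28
  J3 runs 2 units, time = 30
  J4 runs 1 units, time = 31
  J3 runs 2 units, time = 33
  J3 runs 2 units, time = 35
Finish times: [18, 20, 35, 31]
Average turnaround = 104/4 = 26.0

26.0


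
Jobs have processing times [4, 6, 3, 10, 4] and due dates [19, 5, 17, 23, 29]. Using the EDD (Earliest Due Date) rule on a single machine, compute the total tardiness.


Sort by due date (EDD order): [(6, 5), (3, 17), (4, 19), (10, 23), (4, 29)]
Compute completion times and tardiness:
  Job 1: p=6, d=5, C=6, tardiness=max(0,6-5)=1
  Job 2: p=3, d=17, C=9, tardiness=max(0,9-17)=0
  Job 3: p=4, d=19, C=13, tardiness=max(0,13-19)=0
  Job 4: p=10, d=23, C=23, tardiness=max(0,23-23)=0
  Job 5: p=4, d=29, C=27, tardiness=max(0,27-29)=0
Total tardiness = 1

1


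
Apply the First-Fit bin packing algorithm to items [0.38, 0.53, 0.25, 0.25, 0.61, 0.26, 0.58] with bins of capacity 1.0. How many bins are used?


Place items sequentially using First-Fit:
  Item 0.38 -> new Bin 1
  Item 0.53 -> Bin 1 (now 0.91)
  Item 0.25 -> new Bin 2
  Item 0.25 -> Bin 2 (now 0.5)
  Item 0.61 -> new Bin 3
  Item 0.26 -> Bin 2 (now 0.76)
  Item 0.58 -> new Bin 4
Total bins used = 4

4


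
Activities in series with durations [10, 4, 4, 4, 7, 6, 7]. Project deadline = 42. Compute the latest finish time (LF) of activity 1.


LF(activity 1) = deadline - sum of successor durations
Successors: activities 2 through 7 with durations [4, 4, 4, 7, 6, 7]
Sum of successor durations = 32
LF = 42 - 32 = 10

10


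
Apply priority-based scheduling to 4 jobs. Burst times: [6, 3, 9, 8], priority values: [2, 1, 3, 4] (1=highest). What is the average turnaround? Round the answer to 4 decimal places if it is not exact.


Sort by priority (ascending = highest first):
Order: [(1, 3), (2, 6), (3, 9), (4, 8)]
Completion times:
  Priority 1, burst=3, C=3
  Priority 2, burst=6, C=9
  Priority 3, burst=9, C=18
  Priority 4, burst=8, C=26
Average turnaround = 56/4 = 14.0

14.0


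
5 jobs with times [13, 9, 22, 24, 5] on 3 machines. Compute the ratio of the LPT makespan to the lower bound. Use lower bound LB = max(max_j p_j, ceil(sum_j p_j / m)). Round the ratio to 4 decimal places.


LPT order: [24, 22, 13, 9, 5]
Machine loads after assignment: [24, 27, 22]
LPT makespan = 27
Lower bound = max(max_job, ceil(total/3)) = max(24, 25) = 25
Ratio = 27 / 25 = 1.08

1.08


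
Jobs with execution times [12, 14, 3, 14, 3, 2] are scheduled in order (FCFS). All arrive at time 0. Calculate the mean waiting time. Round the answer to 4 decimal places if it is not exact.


FCFS order (as given): [12, 14, 3, 14, 3, 2]
Waiting times:
  Job 1: wait = 0
  Job 2: wait = 12
  Job 3: wait = 26
  Job 4: wait = 29
  Job 5: wait = 43
  Job 6: wait = 46
Sum of waiting times = 156
Average waiting time = 156/6 = 26.0

26.0


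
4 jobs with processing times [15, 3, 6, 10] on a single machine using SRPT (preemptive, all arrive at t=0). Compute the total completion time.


Since all jobs arrive at t=0, SRPT equals SPT ordering.
SPT order: [3, 6, 10, 15]
Completion times:
  Job 1: p=3, C=3
  Job 2: p=6, C=9
  Job 3: p=10, C=19
  Job 4: p=15, C=34
Total completion time = 3 + 9 + 19 + 34 = 65

65


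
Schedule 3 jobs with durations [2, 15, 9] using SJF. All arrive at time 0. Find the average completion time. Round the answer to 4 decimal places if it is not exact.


SJF order (ascending): [2, 9, 15]
Completion times:
  Job 1: burst=2, C=2
  Job 2: burst=9, C=11
  Job 3: burst=15, C=26
Average completion = 39/3 = 13.0

13.0


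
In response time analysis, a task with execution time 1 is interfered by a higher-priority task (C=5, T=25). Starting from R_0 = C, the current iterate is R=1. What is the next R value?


R_next = C + ceil(R_prev / T_hp) * C_hp
ceil(1 / 25) = ceil(0.04) = 1
Interference = 1 * 5 = 5
R_next = 1 + 5 = 6

6


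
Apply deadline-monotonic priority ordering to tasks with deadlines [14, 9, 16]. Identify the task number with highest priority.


Sort tasks by relative deadline (ascending):
  Task 2: deadline = 9
  Task 1: deadline = 14
  Task 3: deadline = 16
Priority order (highest first): [2, 1, 3]
Highest priority task = 2

2


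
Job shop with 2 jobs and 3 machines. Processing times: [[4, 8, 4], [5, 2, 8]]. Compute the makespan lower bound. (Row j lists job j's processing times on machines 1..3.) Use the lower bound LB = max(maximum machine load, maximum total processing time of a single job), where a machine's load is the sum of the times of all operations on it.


Machine loads:
  Machine 1: 4 + 5 = 9
  Machine 2: 8 + 2 = 10
  Machine 3: 4 + 8 = 12
Max machine load = 12
Job totals:
  Job 1: 16
  Job 2: 15
Max job total = 16
Lower bound = max(12, 16) = 16

16


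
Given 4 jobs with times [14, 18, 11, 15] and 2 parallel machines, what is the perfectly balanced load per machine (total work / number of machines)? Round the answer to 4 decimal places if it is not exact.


Total processing time = 14 + 18 + 11 + 15 = 58
Number of machines = 2
Ideal balanced load = 58 / 2 = 29.0

29.0


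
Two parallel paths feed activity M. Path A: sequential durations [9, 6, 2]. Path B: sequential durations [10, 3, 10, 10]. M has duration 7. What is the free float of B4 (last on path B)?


ES(B4) = sum of predecessors on chain B = 23
EF(B4) = ES + duration = 23 + 10 = 33
Successor of B4 is M. ES(M) = max(sum(A), sum(B)) = max(17, 33) = 33
Free float = ES(successor) - EF(current) = 33 - 33 = 0

0


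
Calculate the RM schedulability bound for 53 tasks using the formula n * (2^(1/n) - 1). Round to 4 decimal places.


Compute 2^(1/53) = 1.0131641430
Subtract 1: 1.0131641430 - 1 = 0.0131641430
Multiply by n: 53 * 0.0131641430 = 0.6976995790
Round to 4 dp: 0.6977

0.6977


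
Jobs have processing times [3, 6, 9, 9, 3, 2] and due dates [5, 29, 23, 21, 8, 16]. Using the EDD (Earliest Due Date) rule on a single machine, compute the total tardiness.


Sort by due date (EDD order): [(3, 5), (3, 8), (2, 16), (9, 21), (9, 23), (6, 29)]
Compute completion times and tardiness:
  Job 1: p=3, d=5, C=3, tardiness=max(0,3-5)=0
  Job 2: p=3, d=8, C=6, tardiness=max(0,6-8)=0
  Job 3: p=2, d=16, C=8, tardiness=max(0,8-16)=0
  Job 4: p=9, d=21, C=17, tardiness=max(0,17-21)=0
  Job 5: p=9, d=23, C=26, tardiness=max(0,26-23)=3
  Job 6: p=6, d=29, C=32, tardiness=max(0,32-29)=3
Total tardiness = 6

6


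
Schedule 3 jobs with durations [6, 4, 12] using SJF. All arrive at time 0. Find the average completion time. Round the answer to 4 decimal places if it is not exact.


SJF order (ascending): [4, 6, 12]
Completion times:
  Job 1: burst=4, C=4
  Job 2: burst=6, C=10
  Job 3: burst=12, C=22
Average completion = 36/3 = 12.0

12.0


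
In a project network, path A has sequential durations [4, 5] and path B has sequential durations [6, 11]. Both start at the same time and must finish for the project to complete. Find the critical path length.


Path A total = 4 + 5 = 9
Path B total = 6 + 11 = 17
Critical path = longest path = max(9, 17) = 17

17


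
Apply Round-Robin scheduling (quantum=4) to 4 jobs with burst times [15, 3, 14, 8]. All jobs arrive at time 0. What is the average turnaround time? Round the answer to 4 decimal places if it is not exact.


Time quantum = 4
Execution trace:
  J1 runs 4 units, time = 4
  J2 runs 3 units, time = 7
  J3 runs 4 units, time = 11
  J4 runs 4 units, time = 15
  J1 runs 4 units, time = 19
  J3 runs 4 units, time = 23
  J4 runs 4 units, time = 27
  J1 runs 4 units, time = 31
  J3 runs 4 units, time = 35
  J1 runs 3 units, time = 38
  J3 runs 2 units, time = 40
Finish times: [38, 7, 40, 27]
Average turnaround = 112/4 = 28.0

28.0


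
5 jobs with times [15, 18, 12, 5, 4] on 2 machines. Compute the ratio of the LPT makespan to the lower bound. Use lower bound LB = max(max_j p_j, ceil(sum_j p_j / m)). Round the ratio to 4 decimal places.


LPT order: [18, 15, 12, 5, 4]
Machine loads after assignment: [27, 27]
LPT makespan = 27
Lower bound = max(max_job, ceil(total/2)) = max(18, 27) = 27
Ratio = 27 / 27 = 1.0

1.0


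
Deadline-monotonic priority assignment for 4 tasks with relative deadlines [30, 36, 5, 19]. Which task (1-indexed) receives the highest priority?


Sort tasks by relative deadline (ascending):
  Task 3: deadline = 5
  Task 4: deadline = 19
  Task 1: deadline = 30
  Task 2: deadline = 36
Priority order (highest first): [3, 4, 1, 2]
Highest priority task = 3

3


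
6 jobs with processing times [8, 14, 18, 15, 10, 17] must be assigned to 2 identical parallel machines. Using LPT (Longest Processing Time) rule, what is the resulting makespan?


Sort jobs in decreasing order (LPT): [18, 17, 15, 14, 10, 8]
Assign each job to the least loaded machine:
  Machine 1: jobs [18, 14, 10], load = 42
  Machine 2: jobs [17, 15, 8], load = 40
Makespan = max load = 42

42


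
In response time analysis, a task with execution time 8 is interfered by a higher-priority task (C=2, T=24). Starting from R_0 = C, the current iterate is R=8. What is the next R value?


R_next = C + ceil(R_prev / T_hp) * C_hp
ceil(8 / 24) = ceil(0.3333) = 1
Interference = 1 * 2 = 2
R_next = 8 + 2 = 10

10


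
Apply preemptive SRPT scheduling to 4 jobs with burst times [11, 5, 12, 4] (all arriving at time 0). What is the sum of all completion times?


Since all jobs arrive at t=0, SRPT equals SPT ordering.
SPT order: [4, 5, 11, 12]
Completion times:
  Job 1: p=4, C=4
  Job 2: p=5, C=9
  Job 3: p=11, C=20
  Job 4: p=12, C=32
Total completion time = 4 + 9 + 20 + 32 = 65

65


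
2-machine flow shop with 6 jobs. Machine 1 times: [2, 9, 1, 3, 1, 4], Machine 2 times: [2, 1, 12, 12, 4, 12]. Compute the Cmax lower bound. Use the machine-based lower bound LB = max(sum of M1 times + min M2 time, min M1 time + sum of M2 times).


LB1 = sum(M1 times) + min(M2 times) = 20 + 1 = 21
LB2 = min(M1 times) + sum(M2 times) = 1 + 43 = 44
Lower bound = max(LB1, LB2) = max(21, 44) = 44

44


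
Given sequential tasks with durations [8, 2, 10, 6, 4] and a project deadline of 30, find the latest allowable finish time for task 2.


LF(activity 2) = deadline - sum of successor durations
Successors: activities 3 through 5 with durations [10, 6, 4]
Sum of successor durations = 20
LF = 30 - 20 = 10

10


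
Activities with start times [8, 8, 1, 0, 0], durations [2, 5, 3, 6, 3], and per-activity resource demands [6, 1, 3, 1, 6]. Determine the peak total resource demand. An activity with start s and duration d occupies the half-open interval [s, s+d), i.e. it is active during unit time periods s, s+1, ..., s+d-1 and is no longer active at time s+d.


Each activity i is active on [start_i, start_i + duration_i).
Compute total resource usage per time slot:
  t=0: active resources = [1, 6], total = 7
  t=1: active resources = [3, 1, 6], total = 10
  t=2: active resources = [3, 1, 6], total = 10
  t=3: active resources = [3, 1], total = 4
  t=4: active resources = [1], total = 1
  t=5: active resources = [1], total = 1
  t=6: active resources = [], total = 0
  t=7: active resources = [], total = 0
  t=8: active resources = [6, 1], total = 7
  t=9: active resources = [6, 1], total = 7
  t=10: active resources = [1], total = 1
  t=11: active resources = [1], total = 1
  t=12: active resources = [1], total = 1
Peak resource demand = 10

10


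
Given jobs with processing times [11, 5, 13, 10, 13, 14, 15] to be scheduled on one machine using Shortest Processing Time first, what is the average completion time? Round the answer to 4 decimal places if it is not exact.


Sort jobs by processing time (SPT order): [5, 10, 11, 13, 13, 14, 15]
Compute completion times sequentially:
  Job 1: processing = 5, completes at 5
  Job 2: processing = 10, completes at 15
  Job 3: processing = 11, completes at 26
  Job 4: processing = 13, completes at 39
  Job 5: processing = 13, completes at 52
  Job 6: processing = 14, completes at 66
  Job 7: processing = 15, completes at 81
Sum of completion times = 284
Average completion time = 284/7 = 40.5714

40.5714


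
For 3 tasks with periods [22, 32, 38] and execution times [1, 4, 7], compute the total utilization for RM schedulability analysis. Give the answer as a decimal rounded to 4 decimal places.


Compute individual utilizations (exact fractions):
  Task 1: C/T = 1/22 (approx. 0.0455)
  Task 2: C/T = 4/32 = 1/8 (approx. 0.125)
  Task 3: C/T = 7/38 (approx. 0.1842)
Total utilization U = 1/22 + 1/8 + 7/38 = 593/1672
Rounded to 4 decimal places: U = 0.3547
RM (Liu & Layland) bound for 3 tasks = 0.779763; compare with U = 593/1672 (approx. 0.354665)
U <= bound, so schedulable by RM sufficient condition.

0.3547


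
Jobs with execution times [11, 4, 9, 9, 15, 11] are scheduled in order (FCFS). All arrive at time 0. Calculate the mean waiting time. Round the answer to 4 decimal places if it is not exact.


FCFS order (as given): [11, 4, 9, 9, 15, 11]
Waiting times:
  Job 1: wait = 0
  Job 2: wait = 11
  Job 3: wait = 15
  Job 4: wait = 24
  Job 5: wait = 33
  Job 6: wait = 48
Sum of waiting times = 131
Average waiting time = 131/6 = 21.8333

21.8333


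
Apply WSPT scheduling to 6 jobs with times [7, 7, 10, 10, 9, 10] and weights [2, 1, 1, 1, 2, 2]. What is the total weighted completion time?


Compute p/w ratios and sort ascending (WSPT): [(7, 2), (9, 2), (10, 2), (7, 1), (10, 1), (10, 1)]
Compute weighted completion times:
  Job (p=7,w=2): C=7, w*C=2*7=14
  Job (p=9,w=2): C=16, w*C=2*16=32
  Job (p=10,w=2): C=26, w*C=2*26=52
  Job (p=7,w=1): C=33, w*C=1*33=33
  Job (p=10,w=1): C=43, w*C=1*43=43
  Job (p=10,w=1): C=53, w*C=1*53=53
Total weighted completion time = 227

227


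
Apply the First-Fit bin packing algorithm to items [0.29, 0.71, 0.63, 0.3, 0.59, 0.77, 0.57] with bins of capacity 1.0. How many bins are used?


Place items sequentially using First-Fit:
  Item 0.29 -> new Bin 1
  Item 0.71 -> Bin 1 (now 1.0)
  Item 0.63 -> new Bin 2
  Item 0.3 -> Bin 2 (now 0.93)
  Item 0.59 -> new Bin 3
  Item 0.77 -> new Bin 4
  Item 0.57 -> new Bin 5
Total bins used = 5

5


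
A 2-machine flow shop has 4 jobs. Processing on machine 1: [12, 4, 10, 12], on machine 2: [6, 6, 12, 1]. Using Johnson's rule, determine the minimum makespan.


Apply Johnson's rule:
  Group 1 (a <= b): [(2, 4, 6), (3, 10, 12)]
  Group 2 (a > b): [(1, 12, 6), (4, 12, 1)]
Optimal job order: [2, 3, 1, 4]
Schedule:
  Job 2: M1 done at 4, M2 done at 10
  Job 3: M1 done at 14, M2 done at 26
  Job 1: M1 done at 26, M2 done at 32
  Job 4: M1 done at 38, M2 done at 39
Makespan = 39

39


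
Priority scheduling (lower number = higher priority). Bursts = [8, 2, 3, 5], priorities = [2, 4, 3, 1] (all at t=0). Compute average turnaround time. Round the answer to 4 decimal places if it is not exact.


Sort by priority (ascending = highest first):
Order: [(1, 5), (2, 8), (3, 3), (4, 2)]
Completion times:
  Priority 1, burst=5, C=5
  Priority 2, burst=8, C=13
  Priority 3, burst=3, C=16
  Priority 4, burst=2, C=18
Average turnaround = 52/4 = 13.0

13.0


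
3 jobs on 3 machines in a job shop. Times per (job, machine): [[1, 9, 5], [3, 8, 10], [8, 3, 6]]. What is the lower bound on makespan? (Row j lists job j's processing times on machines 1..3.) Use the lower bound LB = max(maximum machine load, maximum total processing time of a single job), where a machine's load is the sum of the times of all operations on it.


Machine loads:
  Machine 1: 1 + 3 + 8 = 12
  Machine 2: 9 + 8 + 3 = 20
  Machine 3: 5 + 10 + 6 = 21
Max machine load = 21
Job totals:
  Job 1: 15
  Job 2: 21
  Job 3: 17
Max job total = 21
Lower bound = max(21, 21) = 21

21
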